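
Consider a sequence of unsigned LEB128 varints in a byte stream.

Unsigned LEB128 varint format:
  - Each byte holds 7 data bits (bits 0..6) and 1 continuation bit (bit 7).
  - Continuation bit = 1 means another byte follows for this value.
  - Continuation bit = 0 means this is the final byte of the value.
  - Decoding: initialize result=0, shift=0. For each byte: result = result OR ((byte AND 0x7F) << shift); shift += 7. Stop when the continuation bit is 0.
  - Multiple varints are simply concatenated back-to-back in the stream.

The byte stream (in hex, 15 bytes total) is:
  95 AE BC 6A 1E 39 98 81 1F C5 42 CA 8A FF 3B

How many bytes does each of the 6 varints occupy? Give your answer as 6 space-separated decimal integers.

Answer: 4 1 1 3 2 4

Derivation:
  byte[0]=0x95 cont=1 payload=0x15=21: acc |= 21<<0 -> acc=21 shift=7
  byte[1]=0xAE cont=1 payload=0x2E=46: acc |= 46<<7 -> acc=5909 shift=14
  byte[2]=0xBC cont=1 payload=0x3C=60: acc |= 60<<14 -> acc=988949 shift=21
  byte[3]=0x6A cont=0 payload=0x6A=106: acc |= 106<<21 -> acc=223287061 shift=28 [end]
Varint 1: bytes[0:4] = 95 AE BC 6A -> value 223287061 (4 byte(s))
  byte[4]=0x1E cont=0 payload=0x1E=30: acc |= 30<<0 -> acc=30 shift=7 [end]
Varint 2: bytes[4:5] = 1E -> value 30 (1 byte(s))
  byte[5]=0x39 cont=0 payload=0x39=57: acc |= 57<<0 -> acc=57 shift=7 [end]
Varint 3: bytes[5:6] = 39 -> value 57 (1 byte(s))
  byte[6]=0x98 cont=1 payload=0x18=24: acc |= 24<<0 -> acc=24 shift=7
  byte[7]=0x81 cont=1 payload=0x01=1: acc |= 1<<7 -> acc=152 shift=14
  byte[8]=0x1F cont=0 payload=0x1F=31: acc |= 31<<14 -> acc=508056 shift=21 [end]
Varint 4: bytes[6:9] = 98 81 1F -> value 508056 (3 byte(s))
  byte[9]=0xC5 cont=1 payload=0x45=69: acc |= 69<<0 -> acc=69 shift=7
  byte[10]=0x42 cont=0 payload=0x42=66: acc |= 66<<7 -> acc=8517 shift=14 [end]
Varint 5: bytes[9:11] = C5 42 -> value 8517 (2 byte(s))
  byte[11]=0xCA cont=1 payload=0x4A=74: acc |= 74<<0 -> acc=74 shift=7
  byte[12]=0x8A cont=1 payload=0x0A=10: acc |= 10<<7 -> acc=1354 shift=14
  byte[13]=0xFF cont=1 payload=0x7F=127: acc |= 127<<14 -> acc=2082122 shift=21
  byte[14]=0x3B cont=0 payload=0x3B=59: acc |= 59<<21 -> acc=125814090 shift=28 [end]
Varint 6: bytes[11:15] = CA 8A FF 3B -> value 125814090 (4 byte(s))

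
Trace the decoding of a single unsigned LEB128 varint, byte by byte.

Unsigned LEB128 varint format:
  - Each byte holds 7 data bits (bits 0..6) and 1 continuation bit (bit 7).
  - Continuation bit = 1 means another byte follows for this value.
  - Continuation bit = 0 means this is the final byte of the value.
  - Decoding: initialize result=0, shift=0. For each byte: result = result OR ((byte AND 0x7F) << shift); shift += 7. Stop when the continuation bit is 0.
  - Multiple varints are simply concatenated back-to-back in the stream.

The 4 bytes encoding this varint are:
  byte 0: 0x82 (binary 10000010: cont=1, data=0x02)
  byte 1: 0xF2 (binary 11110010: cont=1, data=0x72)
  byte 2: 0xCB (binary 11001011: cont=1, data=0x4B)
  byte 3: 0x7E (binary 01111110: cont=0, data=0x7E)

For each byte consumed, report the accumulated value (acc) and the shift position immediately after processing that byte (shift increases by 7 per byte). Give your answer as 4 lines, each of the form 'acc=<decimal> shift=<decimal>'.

byte 0=0x82: payload=0x02=2, contrib = 2<<0 = 2; acc -> 2, shift -> 7
byte 1=0xF2: payload=0x72=114, contrib = 114<<7 = 14592; acc -> 14594, shift -> 14
byte 2=0xCB: payload=0x4B=75, contrib = 75<<14 = 1228800; acc -> 1243394, shift -> 21
byte 3=0x7E: payload=0x7E=126, contrib = 126<<21 = 264241152; acc -> 265484546, shift -> 28

Answer: acc=2 shift=7
acc=14594 shift=14
acc=1243394 shift=21
acc=265484546 shift=28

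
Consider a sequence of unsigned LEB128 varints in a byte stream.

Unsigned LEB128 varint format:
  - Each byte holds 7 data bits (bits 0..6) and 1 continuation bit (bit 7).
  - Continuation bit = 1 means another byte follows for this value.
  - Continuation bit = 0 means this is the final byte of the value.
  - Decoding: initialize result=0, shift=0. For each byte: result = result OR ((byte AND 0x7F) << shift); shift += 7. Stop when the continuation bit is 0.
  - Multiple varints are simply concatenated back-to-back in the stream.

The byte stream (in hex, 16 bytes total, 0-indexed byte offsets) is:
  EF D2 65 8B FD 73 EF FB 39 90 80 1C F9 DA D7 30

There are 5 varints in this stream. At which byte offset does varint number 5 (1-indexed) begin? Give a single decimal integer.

Answer: 12

Derivation:
  byte[0]=0xEF cont=1 payload=0x6F=111: acc |= 111<<0 -> acc=111 shift=7
  byte[1]=0xD2 cont=1 payload=0x52=82: acc |= 82<<7 -> acc=10607 shift=14
  byte[2]=0x65 cont=0 payload=0x65=101: acc |= 101<<14 -> acc=1665391 shift=21 [end]
Varint 1: bytes[0:3] = EF D2 65 -> value 1665391 (3 byte(s))
  byte[3]=0x8B cont=1 payload=0x0B=11: acc |= 11<<0 -> acc=11 shift=7
  byte[4]=0xFD cont=1 payload=0x7D=125: acc |= 125<<7 -> acc=16011 shift=14
  byte[5]=0x73 cont=0 payload=0x73=115: acc |= 115<<14 -> acc=1900171 shift=21 [end]
Varint 2: bytes[3:6] = 8B FD 73 -> value 1900171 (3 byte(s))
  byte[6]=0xEF cont=1 payload=0x6F=111: acc |= 111<<0 -> acc=111 shift=7
  byte[7]=0xFB cont=1 payload=0x7B=123: acc |= 123<<7 -> acc=15855 shift=14
  byte[8]=0x39 cont=0 payload=0x39=57: acc |= 57<<14 -> acc=949743 shift=21 [end]
Varint 3: bytes[6:9] = EF FB 39 -> value 949743 (3 byte(s))
  byte[9]=0x90 cont=1 payload=0x10=16: acc |= 16<<0 -> acc=16 shift=7
  byte[10]=0x80 cont=1 payload=0x00=0: acc |= 0<<7 -> acc=16 shift=14
  byte[11]=0x1C cont=0 payload=0x1C=28: acc |= 28<<14 -> acc=458768 shift=21 [end]
Varint 4: bytes[9:12] = 90 80 1C -> value 458768 (3 byte(s))
  byte[12]=0xF9 cont=1 payload=0x79=121: acc |= 121<<0 -> acc=121 shift=7
  byte[13]=0xDA cont=1 payload=0x5A=90: acc |= 90<<7 -> acc=11641 shift=14
  byte[14]=0xD7 cont=1 payload=0x57=87: acc |= 87<<14 -> acc=1437049 shift=21
  byte[15]=0x30 cont=0 payload=0x30=48: acc |= 48<<21 -> acc=102100345 shift=28 [end]
Varint 5: bytes[12:16] = F9 DA D7 30 -> value 102100345 (4 byte(s))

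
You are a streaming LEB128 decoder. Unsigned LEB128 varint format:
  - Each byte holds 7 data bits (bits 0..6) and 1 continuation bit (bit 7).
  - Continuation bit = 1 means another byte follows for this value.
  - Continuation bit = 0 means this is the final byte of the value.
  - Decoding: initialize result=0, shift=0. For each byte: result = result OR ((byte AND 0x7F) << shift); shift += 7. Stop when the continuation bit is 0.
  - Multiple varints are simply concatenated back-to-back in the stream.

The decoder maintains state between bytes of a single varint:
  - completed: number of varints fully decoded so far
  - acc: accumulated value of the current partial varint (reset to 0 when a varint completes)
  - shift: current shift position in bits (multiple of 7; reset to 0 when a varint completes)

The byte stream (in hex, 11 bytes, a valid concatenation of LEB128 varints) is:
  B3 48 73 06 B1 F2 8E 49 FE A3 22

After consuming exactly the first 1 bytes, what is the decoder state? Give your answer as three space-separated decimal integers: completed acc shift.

byte[0]=0xB3 cont=1 payload=0x33: acc |= 51<<0 -> completed=0 acc=51 shift=7

Answer: 0 51 7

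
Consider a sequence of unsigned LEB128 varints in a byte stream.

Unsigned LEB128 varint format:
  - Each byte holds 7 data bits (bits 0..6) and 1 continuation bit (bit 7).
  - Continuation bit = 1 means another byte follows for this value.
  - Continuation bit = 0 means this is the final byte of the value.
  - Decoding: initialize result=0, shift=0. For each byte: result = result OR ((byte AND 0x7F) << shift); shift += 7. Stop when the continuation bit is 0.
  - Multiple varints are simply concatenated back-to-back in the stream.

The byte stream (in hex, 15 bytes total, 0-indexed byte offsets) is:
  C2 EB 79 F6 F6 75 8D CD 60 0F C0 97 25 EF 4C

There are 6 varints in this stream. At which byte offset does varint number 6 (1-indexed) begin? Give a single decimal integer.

Answer: 13

Derivation:
  byte[0]=0xC2 cont=1 payload=0x42=66: acc |= 66<<0 -> acc=66 shift=7
  byte[1]=0xEB cont=1 payload=0x6B=107: acc |= 107<<7 -> acc=13762 shift=14
  byte[2]=0x79 cont=0 payload=0x79=121: acc |= 121<<14 -> acc=1996226 shift=21 [end]
Varint 1: bytes[0:3] = C2 EB 79 -> value 1996226 (3 byte(s))
  byte[3]=0xF6 cont=1 payload=0x76=118: acc |= 118<<0 -> acc=118 shift=7
  byte[4]=0xF6 cont=1 payload=0x76=118: acc |= 118<<7 -> acc=15222 shift=14
  byte[5]=0x75 cont=0 payload=0x75=117: acc |= 117<<14 -> acc=1932150 shift=21 [end]
Varint 2: bytes[3:6] = F6 F6 75 -> value 1932150 (3 byte(s))
  byte[6]=0x8D cont=1 payload=0x0D=13: acc |= 13<<0 -> acc=13 shift=7
  byte[7]=0xCD cont=1 payload=0x4D=77: acc |= 77<<7 -> acc=9869 shift=14
  byte[8]=0x60 cont=0 payload=0x60=96: acc |= 96<<14 -> acc=1582733 shift=21 [end]
Varint 3: bytes[6:9] = 8D CD 60 -> value 1582733 (3 byte(s))
  byte[9]=0x0F cont=0 payload=0x0F=15: acc |= 15<<0 -> acc=15 shift=7 [end]
Varint 4: bytes[9:10] = 0F -> value 15 (1 byte(s))
  byte[10]=0xC0 cont=1 payload=0x40=64: acc |= 64<<0 -> acc=64 shift=7
  byte[11]=0x97 cont=1 payload=0x17=23: acc |= 23<<7 -> acc=3008 shift=14
  byte[12]=0x25 cont=0 payload=0x25=37: acc |= 37<<14 -> acc=609216 shift=21 [end]
Varint 5: bytes[10:13] = C0 97 25 -> value 609216 (3 byte(s))
  byte[13]=0xEF cont=1 payload=0x6F=111: acc |= 111<<0 -> acc=111 shift=7
  byte[14]=0x4C cont=0 payload=0x4C=76: acc |= 76<<7 -> acc=9839 shift=14 [end]
Varint 6: bytes[13:15] = EF 4C -> value 9839 (2 byte(s))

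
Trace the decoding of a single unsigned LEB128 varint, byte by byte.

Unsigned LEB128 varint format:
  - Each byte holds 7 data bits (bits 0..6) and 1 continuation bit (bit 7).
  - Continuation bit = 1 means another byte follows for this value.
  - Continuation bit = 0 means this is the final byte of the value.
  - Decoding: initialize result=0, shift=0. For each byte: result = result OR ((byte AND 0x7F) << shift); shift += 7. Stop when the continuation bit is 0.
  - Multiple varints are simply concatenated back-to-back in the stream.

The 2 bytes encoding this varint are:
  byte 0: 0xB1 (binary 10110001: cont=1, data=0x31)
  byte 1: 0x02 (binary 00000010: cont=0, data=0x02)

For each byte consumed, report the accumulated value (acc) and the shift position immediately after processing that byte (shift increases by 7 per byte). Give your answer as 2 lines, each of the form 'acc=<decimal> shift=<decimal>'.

Answer: acc=49 shift=7
acc=305 shift=14

Derivation:
byte 0=0xB1: payload=0x31=49, contrib = 49<<0 = 49; acc -> 49, shift -> 7
byte 1=0x02: payload=0x02=2, contrib = 2<<7 = 256; acc -> 305, shift -> 14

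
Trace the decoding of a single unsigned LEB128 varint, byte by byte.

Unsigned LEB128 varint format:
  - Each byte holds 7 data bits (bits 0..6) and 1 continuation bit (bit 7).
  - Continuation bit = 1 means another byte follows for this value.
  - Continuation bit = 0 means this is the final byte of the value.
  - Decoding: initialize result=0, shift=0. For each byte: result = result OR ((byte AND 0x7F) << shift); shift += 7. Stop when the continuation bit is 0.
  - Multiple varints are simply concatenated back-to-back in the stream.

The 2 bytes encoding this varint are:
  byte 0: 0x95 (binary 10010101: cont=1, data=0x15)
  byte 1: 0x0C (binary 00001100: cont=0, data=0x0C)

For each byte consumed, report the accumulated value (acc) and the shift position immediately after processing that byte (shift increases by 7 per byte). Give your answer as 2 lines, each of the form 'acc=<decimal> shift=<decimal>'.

byte 0=0x95: payload=0x15=21, contrib = 21<<0 = 21; acc -> 21, shift -> 7
byte 1=0x0C: payload=0x0C=12, contrib = 12<<7 = 1536; acc -> 1557, shift -> 14

Answer: acc=21 shift=7
acc=1557 shift=14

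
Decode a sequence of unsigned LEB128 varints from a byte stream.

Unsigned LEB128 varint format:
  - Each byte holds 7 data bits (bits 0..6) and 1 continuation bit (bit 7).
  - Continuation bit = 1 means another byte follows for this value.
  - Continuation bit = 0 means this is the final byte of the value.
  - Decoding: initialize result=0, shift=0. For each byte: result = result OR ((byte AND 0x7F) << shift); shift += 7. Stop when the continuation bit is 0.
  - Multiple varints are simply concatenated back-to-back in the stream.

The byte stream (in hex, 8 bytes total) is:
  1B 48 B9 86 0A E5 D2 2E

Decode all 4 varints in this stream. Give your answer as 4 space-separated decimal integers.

  byte[0]=0x1B cont=0 payload=0x1B=27: acc |= 27<<0 -> acc=27 shift=7 [end]
Varint 1: bytes[0:1] = 1B -> value 27 (1 byte(s))
  byte[1]=0x48 cont=0 payload=0x48=72: acc |= 72<<0 -> acc=72 shift=7 [end]
Varint 2: bytes[1:2] = 48 -> value 72 (1 byte(s))
  byte[2]=0xB9 cont=1 payload=0x39=57: acc |= 57<<0 -> acc=57 shift=7
  byte[3]=0x86 cont=1 payload=0x06=6: acc |= 6<<7 -> acc=825 shift=14
  byte[4]=0x0A cont=0 payload=0x0A=10: acc |= 10<<14 -> acc=164665 shift=21 [end]
Varint 3: bytes[2:5] = B9 86 0A -> value 164665 (3 byte(s))
  byte[5]=0xE5 cont=1 payload=0x65=101: acc |= 101<<0 -> acc=101 shift=7
  byte[6]=0xD2 cont=1 payload=0x52=82: acc |= 82<<7 -> acc=10597 shift=14
  byte[7]=0x2E cont=0 payload=0x2E=46: acc |= 46<<14 -> acc=764261 shift=21 [end]
Varint 4: bytes[5:8] = E5 D2 2E -> value 764261 (3 byte(s))

Answer: 27 72 164665 764261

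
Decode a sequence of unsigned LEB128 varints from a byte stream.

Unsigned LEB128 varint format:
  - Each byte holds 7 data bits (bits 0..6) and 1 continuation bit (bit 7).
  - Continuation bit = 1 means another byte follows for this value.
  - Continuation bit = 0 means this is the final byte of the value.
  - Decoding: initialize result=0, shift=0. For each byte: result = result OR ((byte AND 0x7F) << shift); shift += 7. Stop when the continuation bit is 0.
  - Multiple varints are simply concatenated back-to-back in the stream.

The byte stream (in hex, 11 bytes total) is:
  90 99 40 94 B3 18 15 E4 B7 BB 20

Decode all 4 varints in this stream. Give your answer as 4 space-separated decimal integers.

  byte[0]=0x90 cont=1 payload=0x10=16: acc |= 16<<0 -> acc=16 shift=7
  byte[1]=0x99 cont=1 payload=0x19=25: acc |= 25<<7 -> acc=3216 shift=14
  byte[2]=0x40 cont=0 payload=0x40=64: acc |= 64<<14 -> acc=1051792 shift=21 [end]
Varint 1: bytes[0:3] = 90 99 40 -> value 1051792 (3 byte(s))
  byte[3]=0x94 cont=1 payload=0x14=20: acc |= 20<<0 -> acc=20 shift=7
  byte[4]=0xB3 cont=1 payload=0x33=51: acc |= 51<<7 -> acc=6548 shift=14
  byte[5]=0x18 cont=0 payload=0x18=24: acc |= 24<<14 -> acc=399764 shift=21 [end]
Varint 2: bytes[3:6] = 94 B3 18 -> value 399764 (3 byte(s))
  byte[6]=0x15 cont=0 payload=0x15=21: acc |= 21<<0 -> acc=21 shift=7 [end]
Varint 3: bytes[6:7] = 15 -> value 21 (1 byte(s))
  byte[7]=0xE4 cont=1 payload=0x64=100: acc |= 100<<0 -> acc=100 shift=7
  byte[8]=0xB7 cont=1 payload=0x37=55: acc |= 55<<7 -> acc=7140 shift=14
  byte[9]=0xBB cont=1 payload=0x3B=59: acc |= 59<<14 -> acc=973796 shift=21
  byte[10]=0x20 cont=0 payload=0x20=32: acc |= 32<<21 -> acc=68082660 shift=28 [end]
Varint 4: bytes[7:11] = E4 B7 BB 20 -> value 68082660 (4 byte(s))

Answer: 1051792 399764 21 68082660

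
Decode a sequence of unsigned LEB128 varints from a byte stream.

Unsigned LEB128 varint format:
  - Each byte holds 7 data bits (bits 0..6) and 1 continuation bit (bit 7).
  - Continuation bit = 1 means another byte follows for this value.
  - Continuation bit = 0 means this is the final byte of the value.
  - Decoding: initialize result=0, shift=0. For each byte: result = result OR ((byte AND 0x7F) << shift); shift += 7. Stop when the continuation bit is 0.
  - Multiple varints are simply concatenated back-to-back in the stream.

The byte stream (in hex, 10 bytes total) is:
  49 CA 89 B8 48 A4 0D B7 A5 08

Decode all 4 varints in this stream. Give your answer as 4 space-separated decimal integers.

  byte[0]=0x49 cont=0 payload=0x49=73: acc |= 73<<0 -> acc=73 shift=7 [end]
Varint 1: bytes[0:1] = 49 -> value 73 (1 byte(s))
  byte[1]=0xCA cont=1 payload=0x4A=74: acc |= 74<<0 -> acc=74 shift=7
  byte[2]=0x89 cont=1 payload=0x09=9: acc |= 9<<7 -> acc=1226 shift=14
  byte[3]=0xB8 cont=1 payload=0x38=56: acc |= 56<<14 -> acc=918730 shift=21
  byte[4]=0x48 cont=0 payload=0x48=72: acc |= 72<<21 -> acc=151913674 shift=28 [end]
Varint 2: bytes[1:5] = CA 89 B8 48 -> value 151913674 (4 byte(s))
  byte[5]=0xA4 cont=1 payload=0x24=36: acc |= 36<<0 -> acc=36 shift=7
  byte[6]=0x0D cont=0 payload=0x0D=13: acc |= 13<<7 -> acc=1700 shift=14 [end]
Varint 3: bytes[5:7] = A4 0D -> value 1700 (2 byte(s))
  byte[7]=0xB7 cont=1 payload=0x37=55: acc |= 55<<0 -> acc=55 shift=7
  byte[8]=0xA5 cont=1 payload=0x25=37: acc |= 37<<7 -> acc=4791 shift=14
  byte[9]=0x08 cont=0 payload=0x08=8: acc |= 8<<14 -> acc=135863 shift=21 [end]
Varint 4: bytes[7:10] = B7 A5 08 -> value 135863 (3 byte(s))

Answer: 73 151913674 1700 135863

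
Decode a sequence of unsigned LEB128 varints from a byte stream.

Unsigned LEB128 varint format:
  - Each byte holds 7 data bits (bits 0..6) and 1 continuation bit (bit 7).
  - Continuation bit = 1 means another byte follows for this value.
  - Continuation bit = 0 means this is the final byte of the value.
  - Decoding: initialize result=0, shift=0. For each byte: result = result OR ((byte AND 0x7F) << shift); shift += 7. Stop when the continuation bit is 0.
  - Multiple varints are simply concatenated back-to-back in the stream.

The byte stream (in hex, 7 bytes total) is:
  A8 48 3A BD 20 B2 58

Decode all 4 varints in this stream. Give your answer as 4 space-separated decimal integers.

  byte[0]=0xA8 cont=1 payload=0x28=40: acc |= 40<<0 -> acc=40 shift=7
  byte[1]=0x48 cont=0 payload=0x48=72: acc |= 72<<7 -> acc=9256 shift=14 [end]
Varint 1: bytes[0:2] = A8 48 -> value 9256 (2 byte(s))
  byte[2]=0x3A cont=0 payload=0x3A=58: acc |= 58<<0 -> acc=58 shift=7 [end]
Varint 2: bytes[2:3] = 3A -> value 58 (1 byte(s))
  byte[3]=0xBD cont=1 payload=0x3D=61: acc |= 61<<0 -> acc=61 shift=7
  byte[4]=0x20 cont=0 payload=0x20=32: acc |= 32<<7 -> acc=4157 shift=14 [end]
Varint 3: bytes[3:5] = BD 20 -> value 4157 (2 byte(s))
  byte[5]=0xB2 cont=1 payload=0x32=50: acc |= 50<<0 -> acc=50 shift=7
  byte[6]=0x58 cont=0 payload=0x58=88: acc |= 88<<7 -> acc=11314 shift=14 [end]
Varint 4: bytes[5:7] = B2 58 -> value 11314 (2 byte(s))

Answer: 9256 58 4157 11314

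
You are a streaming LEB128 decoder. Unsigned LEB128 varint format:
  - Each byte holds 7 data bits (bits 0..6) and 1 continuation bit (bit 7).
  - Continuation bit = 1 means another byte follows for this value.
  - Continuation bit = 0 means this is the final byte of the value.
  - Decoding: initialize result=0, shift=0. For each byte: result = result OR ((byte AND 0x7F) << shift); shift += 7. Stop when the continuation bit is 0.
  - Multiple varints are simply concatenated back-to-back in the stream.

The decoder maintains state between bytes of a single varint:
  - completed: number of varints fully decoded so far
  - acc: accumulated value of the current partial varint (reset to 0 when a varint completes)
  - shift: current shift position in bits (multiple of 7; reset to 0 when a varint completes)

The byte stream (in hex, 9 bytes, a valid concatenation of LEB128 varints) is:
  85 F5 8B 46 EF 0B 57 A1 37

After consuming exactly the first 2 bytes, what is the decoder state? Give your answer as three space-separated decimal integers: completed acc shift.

Answer: 0 14981 14

Derivation:
byte[0]=0x85 cont=1 payload=0x05: acc |= 5<<0 -> completed=0 acc=5 shift=7
byte[1]=0xF5 cont=1 payload=0x75: acc |= 117<<7 -> completed=0 acc=14981 shift=14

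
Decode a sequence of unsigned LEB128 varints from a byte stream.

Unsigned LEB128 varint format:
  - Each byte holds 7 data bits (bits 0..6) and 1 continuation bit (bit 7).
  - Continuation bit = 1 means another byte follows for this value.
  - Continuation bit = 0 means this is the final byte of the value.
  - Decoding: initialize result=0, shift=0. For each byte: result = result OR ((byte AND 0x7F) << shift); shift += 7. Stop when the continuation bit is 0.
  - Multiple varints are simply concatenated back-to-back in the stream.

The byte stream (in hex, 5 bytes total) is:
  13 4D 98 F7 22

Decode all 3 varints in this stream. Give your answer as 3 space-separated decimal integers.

Answer: 19 77 572312

Derivation:
  byte[0]=0x13 cont=0 payload=0x13=19: acc |= 19<<0 -> acc=19 shift=7 [end]
Varint 1: bytes[0:1] = 13 -> value 19 (1 byte(s))
  byte[1]=0x4D cont=0 payload=0x4D=77: acc |= 77<<0 -> acc=77 shift=7 [end]
Varint 2: bytes[1:2] = 4D -> value 77 (1 byte(s))
  byte[2]=0x98 cont=1 payload=0x18=24: acc |= 24<<0 -> acc=24 shift=7
  byte[3]=0xF7 cont=1 payload=0x77=119: acc |= 119<<7 -> acc=15256 shift=14
  byte[4]=0x22 cont=0 payload=0x22=34: acc |= 34<<14 -> acc=572312 shift=21 [end]
Varint 3: bytes[2:5] = 98 F7 22 -> value 572312 (3 byte(s))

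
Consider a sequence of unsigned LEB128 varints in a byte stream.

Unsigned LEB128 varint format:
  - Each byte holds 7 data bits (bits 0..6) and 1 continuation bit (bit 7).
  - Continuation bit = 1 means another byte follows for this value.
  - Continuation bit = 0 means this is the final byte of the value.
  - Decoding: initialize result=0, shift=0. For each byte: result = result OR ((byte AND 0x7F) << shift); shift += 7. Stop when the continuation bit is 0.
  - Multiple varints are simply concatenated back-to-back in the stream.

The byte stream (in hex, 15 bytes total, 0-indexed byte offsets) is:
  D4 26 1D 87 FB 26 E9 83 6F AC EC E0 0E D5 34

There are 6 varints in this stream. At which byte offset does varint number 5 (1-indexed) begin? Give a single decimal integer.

  byte[0]=0xD4 cont=1 payload=0x54=84: acc |= 84<<0 -> acc=84 shift=7
  byte[1]=0x26 cont=0 payload=0x26=38: acc |= 38<<7 -> acc=4948 shift=14 [end]
Varint 1: bytes[0:2] = D4 26 -> value 4948 (2 byte(s))
  byte[2]=0x1D cont=0 payload=0x1D=29: acc |= 29<<0 -> acc=29 shift=7 [end]
Varint 2: bytes[2:3] = 1D -> value 29 (1 byte(s))
  byte[3]=0x87 cont=1 payload=0x07=7: acc |= 7<<0 -> acc=7 shift=7
  byte[4]=0xFB cont=1 payload=0x7B=123: acc |= 123<<7 -> acc=15751 shift=14
  byte[5]=0x26 cont=0 payload=0x26=38: acc |= 38<<14 -> acc=638343 shift=21 [end]
Varint 3: bytes[3:6] = 87 FB 26 -> value 638343 (3 byte(s))
  byte[6]=0xE9 cont=1 payload=0x69=105: acc |= 105<<0 -> acc=105 shift=7
  byte[7]=0x83 cont=1 payload=0x03=3: acc |= 3<<7 -> acc=489 shift=14
  byte[8]=0x6F cont=0 payload=0x6F=111: acc |= 111<<14 -> acc=1819113 shift=21 [end]
Varint 4: bytes[6:9] = E9 83 6F -> value 1819113 (3 byte(s))
  byte[9]=0xAC cont=1 payload=0x2C=44: acc |= 44<<0 -> acc=44 shift=7
  byte[10]=0xEC cont=1 payload=0x6C=108: acc |= 108<<7 -> acc=13868 shift=14
  byte[11]=0xE0 cont=1 payload=0x60=96: acc |= 96<<14 -> acc=1586732 shift=21
  byte[12]=0x0E cont=0 payload=0x0E=14: acc |= 14<<21 -> acc=30946860 shift=28 [end]
Varint 5: bytes[9:13] = AC EC E0 0E -> value 30946860 (4 byte(s))
  byte[13]=0xD5 cont=1 payload=0x55=85: acc |= 85<<0 -> acc=85 shift=7
  byte[14]=0x34 cont=0 payload=0x34=52: acc |= 52<<7 -> acc=6741 shift=14 [end]
Varint 6: bytes[13:15] = D5 34 -> value 6741 (2 byte(s))

Answer: 9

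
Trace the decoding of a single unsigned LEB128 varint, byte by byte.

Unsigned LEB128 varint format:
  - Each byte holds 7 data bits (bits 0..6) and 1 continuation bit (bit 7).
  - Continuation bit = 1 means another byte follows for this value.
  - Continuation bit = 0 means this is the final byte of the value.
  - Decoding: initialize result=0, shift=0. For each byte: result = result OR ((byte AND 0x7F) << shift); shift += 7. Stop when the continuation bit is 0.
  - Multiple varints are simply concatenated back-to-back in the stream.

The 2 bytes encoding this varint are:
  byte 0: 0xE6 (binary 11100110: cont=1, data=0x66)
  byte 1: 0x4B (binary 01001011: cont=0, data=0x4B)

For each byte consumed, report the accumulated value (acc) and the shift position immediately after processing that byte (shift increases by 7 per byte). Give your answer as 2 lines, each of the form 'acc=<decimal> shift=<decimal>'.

Answer: acc=102 shift=7
acc=9702 shift=14

Derivation:
byte 0=0xE6: payload=0x66=102, contrib = 102<<0 = 102; acc -> 102, shift -> 7
byte 1=0x4B: payload=0x4B=75, contrib = 75<<7 = 9600; acc -> 9702, shift -> 14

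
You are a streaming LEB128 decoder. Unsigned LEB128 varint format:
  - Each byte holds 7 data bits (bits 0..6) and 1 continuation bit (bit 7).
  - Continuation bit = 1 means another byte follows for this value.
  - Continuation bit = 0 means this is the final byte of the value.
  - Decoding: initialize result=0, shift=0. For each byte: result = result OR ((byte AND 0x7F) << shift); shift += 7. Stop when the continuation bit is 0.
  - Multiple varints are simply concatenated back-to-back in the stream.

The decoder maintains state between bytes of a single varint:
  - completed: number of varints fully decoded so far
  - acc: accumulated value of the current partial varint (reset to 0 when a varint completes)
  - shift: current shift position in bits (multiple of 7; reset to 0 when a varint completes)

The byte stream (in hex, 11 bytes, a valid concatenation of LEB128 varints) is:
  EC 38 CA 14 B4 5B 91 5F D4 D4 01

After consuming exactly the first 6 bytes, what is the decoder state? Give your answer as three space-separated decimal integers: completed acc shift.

byte[0]=0xEC cont=1 payload=0x6C: acc |= 108<<0 -> completed=0 acc=108 shift=7
byte[1]=0x38 cont=0 payload=0x38: varint #1 complete (value=7276); reset -> completed=1 acc=0 shift=0
byte[2]=0xCA cont=1 payload=0x4A: acc |= 74<<0 -> completed=1 acc=74 shift=7
byte[3]=0x14 cont=0 payload=0x14: varint #2 complete (value=2634); reset -> completed=2 acc=0 shift=0
byte[4]=0xB4 cont=1 payload=0x34: acc |= 52<<0 -> completed=2 acc=52 shift=7
byte[5]=0x5B cont=0 payload=0x5B: varint #3 complete (value=11700); reset -> completed=3 acc=0 shift=0

Answer: 3 0 0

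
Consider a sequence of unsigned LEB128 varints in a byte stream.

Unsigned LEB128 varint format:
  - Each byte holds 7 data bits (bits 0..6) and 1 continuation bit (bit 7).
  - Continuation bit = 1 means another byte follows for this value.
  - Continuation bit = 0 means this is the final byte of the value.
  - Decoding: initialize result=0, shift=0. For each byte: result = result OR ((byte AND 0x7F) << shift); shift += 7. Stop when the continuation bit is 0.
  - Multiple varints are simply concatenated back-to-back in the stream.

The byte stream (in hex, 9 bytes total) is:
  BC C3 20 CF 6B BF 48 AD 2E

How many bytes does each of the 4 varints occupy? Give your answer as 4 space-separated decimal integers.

  byte[0]=0xBC cont=1 payload=0x3C=60: acc |= 60<<0 -> acc=60 shift=7
  byte[1]=0xC3 cont=1 payload=0x43=67: acc |= 67<<7 -> acc=8636 shift=14
  byte[2]=0x20 cont=0 payload=0x20=32: acc |= 32<<14 -> acc=532924 shift=21 [end]
Varint 1: bytes[0:3] = BC C3 20 -> value 532924 (3 byte(s))
  byte[3]=0xCF cont=1 payload=0x4F=79: acc |= 79<<0 -> acc=79 shift=7
  byte[4]=0x6B cont=0 payload=0x6B=107: acc |= 107<<7 -> acc=13775 shift=14 [end]
Varint 2: bytes[3:5] = CF 6B -> value 13775 (2 byte(s))
  byte[5]=0xBF cont=1 payload=0x3F=63: acc |= 63<<0 -> acc=63 shift=7
  byte[6]=0x48 cont=0 payload=0x48=72: acc |= 72<<7 -> acc=9279 shift=14 [end]
Varint 3: bytes[5:7] = BF 48 -> value 9279 (2 byte(s))
  byte[7]=0xAD cont=1 payload=0x2D=45: acc |= 45<<0 -> acc=45 shift=7
  byte[8]=0x2E cont=0 payload=0x2E=46: acc |= 46<<7 -> acc=5933 shift=14 [end]
Varint 4: bytes[7:9] = AD 2E -> value 5933 (2 byte(s))

Answer: 3 2 2 2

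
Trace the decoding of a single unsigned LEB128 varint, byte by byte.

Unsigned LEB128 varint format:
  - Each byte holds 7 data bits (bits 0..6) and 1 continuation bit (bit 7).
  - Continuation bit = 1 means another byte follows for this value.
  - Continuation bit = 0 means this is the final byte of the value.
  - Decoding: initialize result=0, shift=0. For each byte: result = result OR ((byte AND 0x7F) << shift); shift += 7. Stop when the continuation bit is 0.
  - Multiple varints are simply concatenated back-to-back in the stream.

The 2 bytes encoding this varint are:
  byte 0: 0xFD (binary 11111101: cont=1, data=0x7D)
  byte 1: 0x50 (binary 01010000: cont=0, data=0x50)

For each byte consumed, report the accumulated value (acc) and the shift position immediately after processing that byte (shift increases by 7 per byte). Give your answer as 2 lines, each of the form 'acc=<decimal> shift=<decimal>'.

Answer: acc=125 shift=7
acc=10365 shift=14

Derivation:
byte 0=0xFD: payload=0x7D=125, contrib = 125<<0 = 125; acc -> 125, shift -> 7
byte 1=0x50: payload=0x50=80, contrib = 80<<7 = 10240; acc -> 10365, shift -> 14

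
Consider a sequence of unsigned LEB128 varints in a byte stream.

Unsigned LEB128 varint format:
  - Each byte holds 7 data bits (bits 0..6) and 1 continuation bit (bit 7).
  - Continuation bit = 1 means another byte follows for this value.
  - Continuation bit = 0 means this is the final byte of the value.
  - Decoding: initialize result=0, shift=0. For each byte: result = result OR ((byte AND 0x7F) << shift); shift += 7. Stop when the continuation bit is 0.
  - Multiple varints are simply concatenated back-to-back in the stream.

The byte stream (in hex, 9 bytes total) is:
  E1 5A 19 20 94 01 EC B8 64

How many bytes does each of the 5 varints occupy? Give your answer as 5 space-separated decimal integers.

  byte[0]=0xE1 cont=1 payload=0x61=97: acc |= 97<<0 -> acc=97 shift=7
  byte[1]=0x5A cont=0 payload=0x5A=90: acc |= 90<<7 -> acc=11617 shift=14 [end]
Varint 1: bytes[0:2] = E1 5A -> value 11617 (2 byte(s))
  byte[2]=0x19 cont=0 payload=0x19=25: acc |= 25<<0 -> acc=25 shift=7 [end]
Varint 2: bytes[2:3] = 19 -> value 25 (1 byte(s))
  byte[3]=0x20 cont=0 payload=0x20=32: acc |= 32<<0 -> acc=32 shift=7 [end]
Varint 3: bytes[3:4] = 20 -> value 32 (1 byte(s))
  byte[4]=0x94 cont=1 payload=0x14=20: acc |= 20<<0 -> acc=20 shift=7
  byte[5]=0x01 cont=0 payload=0x01=1: acc |= 1<<7 -> acc=148 shift=14 [end]
Varint 4: bytes[4:6] = 94 01 -> value 148 (2 byte(s))
  byte[6]=0xEC cont=1 payload=0x6C=108: acc |= 108<<0 -> acc=108 shift=7
  byte[7]=0xB8 cont=1 payload=0x38=56: acc |= 56<<7 -> acc=7276 shift=14
  byte[8]=0x64 cont=0 payload=0x64=100: acc |= 100<<14 -> acc=1645676 shift=21 [end]
Varint 5: bytes[6:9] = EC B8 64 -> value 1645676 (3 byte(s))

Answer: 2 1 1 2 3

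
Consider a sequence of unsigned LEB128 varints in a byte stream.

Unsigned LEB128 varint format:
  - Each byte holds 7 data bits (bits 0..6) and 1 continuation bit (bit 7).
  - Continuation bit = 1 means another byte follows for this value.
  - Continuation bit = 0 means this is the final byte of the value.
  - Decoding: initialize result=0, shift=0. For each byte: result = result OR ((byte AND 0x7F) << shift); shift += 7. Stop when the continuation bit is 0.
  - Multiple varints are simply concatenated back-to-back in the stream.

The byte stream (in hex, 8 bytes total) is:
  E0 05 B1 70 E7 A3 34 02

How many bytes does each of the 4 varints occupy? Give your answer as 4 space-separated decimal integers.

Answer: 2 2 3 1

Derivation:
  byte[0]=0xE0 cont=1 payload=0x60=96: acc |= 96<<0 -> acc=96 shift=7
  byte[1]=0x05 cont=0 payload=0x05=5: acc |= 5<<7 -> acc=736 shift=14 [end]
Varint 1: bytes[0:2] = E0 05 -> value 736 (2 byte(s))
  byte[2]=0xB1 cont=1 payload=0x31=49: acc |= 49<<0 -> acc=49 shift=7
  byte[3]=0x70 cont=0 payload=0x70=112: acc |= 112<<7 -> acc=14385 shift=14 [end]
Varint 2: bytes[2:4] = B1 70 -> value 14385 (2 byte(s))
  byte[4]=0xE7 cont=1 payload=0x67=103: acc |= 103<<0 -> acc=103 shift=7
  byte[5]=0xA3 cont=1 payload=0x23=35: acc |= 35<<7 -> acc=4583 shift=14
  byte[6]=0x34 cont=0 payload=0x34=52: acc |= 52<<14 -> acc=856551 shift=21 [end]
Varint 3: bytes[4:7] = E7 A3 34 -> value 856551 (3 byte(s))
  byte[7]=0x02 cont=0 payload=0x02=2: acc |= 2<<0 -> acc=2 shift=7 [end]
Varint 4: bytes[7:8] = 02 -> value 2 (1 byte(s))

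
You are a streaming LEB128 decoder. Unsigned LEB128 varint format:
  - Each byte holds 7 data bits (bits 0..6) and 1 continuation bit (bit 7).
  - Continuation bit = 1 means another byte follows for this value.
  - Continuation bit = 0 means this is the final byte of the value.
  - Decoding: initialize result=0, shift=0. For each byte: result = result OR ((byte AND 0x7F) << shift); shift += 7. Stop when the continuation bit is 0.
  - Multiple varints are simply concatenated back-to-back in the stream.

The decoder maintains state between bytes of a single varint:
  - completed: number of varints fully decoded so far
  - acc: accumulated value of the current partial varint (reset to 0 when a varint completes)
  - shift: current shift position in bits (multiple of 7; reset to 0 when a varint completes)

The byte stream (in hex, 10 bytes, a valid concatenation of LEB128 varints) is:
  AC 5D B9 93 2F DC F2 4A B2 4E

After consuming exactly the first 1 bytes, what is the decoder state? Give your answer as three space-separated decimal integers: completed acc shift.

Answer: 0 44 7

Derivation:
byte[0]=0xAC cont=1 payload=0x2C: acc |= 44<<0 -> completed=0 acc=44 shift=7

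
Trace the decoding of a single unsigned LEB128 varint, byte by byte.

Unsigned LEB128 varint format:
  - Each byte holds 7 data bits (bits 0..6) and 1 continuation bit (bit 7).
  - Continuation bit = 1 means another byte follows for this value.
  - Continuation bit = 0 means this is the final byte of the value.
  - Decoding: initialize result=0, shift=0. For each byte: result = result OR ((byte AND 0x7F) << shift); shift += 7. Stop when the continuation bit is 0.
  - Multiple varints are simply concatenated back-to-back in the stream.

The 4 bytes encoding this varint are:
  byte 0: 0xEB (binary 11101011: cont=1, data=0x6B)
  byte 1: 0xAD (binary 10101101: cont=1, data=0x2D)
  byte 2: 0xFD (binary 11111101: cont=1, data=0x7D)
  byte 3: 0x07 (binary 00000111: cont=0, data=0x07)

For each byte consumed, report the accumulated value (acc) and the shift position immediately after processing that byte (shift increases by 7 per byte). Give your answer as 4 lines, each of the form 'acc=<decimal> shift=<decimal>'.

Answer: acc=107 shift=7
acc=5867 shift=14
acc=2053867 shift=21
acc=16733931 shift=28

Derivation:
byte 0=0xEB: payload=0x6B=107, contrib = 107<<0 = 107; acc -> 107, shift -> 7
byte 1=0xAD: payload=0x2D=45, contrib = 45<<7 = 5760; acc -> 5867, shift -> 14
byte 2=0xFD: payload=0x7D=125, contrib = 125<<14 = 2048000; acc -> 2053867, shift -> 21
byte 3=0x07: payload=0x07=7, contrib = 7<<21 = 14680064; acc -> 16733931, shift -> 28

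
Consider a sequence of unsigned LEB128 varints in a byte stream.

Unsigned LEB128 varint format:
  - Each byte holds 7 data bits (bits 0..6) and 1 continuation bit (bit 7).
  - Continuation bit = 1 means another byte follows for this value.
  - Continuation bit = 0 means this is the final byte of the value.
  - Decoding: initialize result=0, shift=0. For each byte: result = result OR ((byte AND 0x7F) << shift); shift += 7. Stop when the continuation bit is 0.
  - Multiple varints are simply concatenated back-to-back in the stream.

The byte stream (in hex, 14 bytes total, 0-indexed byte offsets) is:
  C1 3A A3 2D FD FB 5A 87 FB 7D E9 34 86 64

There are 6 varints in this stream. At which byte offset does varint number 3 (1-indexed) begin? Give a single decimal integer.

Answer: 4

Derivation:
  byte[0]=0xC1 cont=1 payload=0x41=65: acc |= 65<<0 -> acc=65 shift=7
  byte[1]=0x3A cont=0 payload=0x3A=58: acc |= 58<<7 -> acc=7489 shift=14 [end]
Varint 1: bytes[0:2] = C1 3A -> value 7489 (2 byte(s))
  byte[2]=0xA3 cont=1 payload=0x23=35: acc |= 35<<0 -> acc=35 shift=7
  byte[3]=0x2D cont=0 payload=0x2D=45: acc |= 45<<7 -> acc=5795 shift=14 [end]
Varint 2: bytes[2:4] = A3 2D -> value 5795 (2 byte(s))
  byte[4]=0xFD cont=1 payload=0x7D=125: acc |= 125<<0 -> acc=125 shift=7
  byte[5]=0xFB cont=1 payload=0x7B=123: acc |= 123<<7 -> acc=15869 shift=14
  byte[6]=0x5A cont=0 payload=0x5A=90: acc |= 90<<14 -> acc=1490429 shift=21 [end]
Varint 3: bytes[4:7] = FD FB 5A -> value 1490429 (3 byte(s))
  byte[7]=0x87 cont=1 payload=0x07=7: acc |= 7<<0 -> acc=7 shift=7
  byte[8]=0xFB cont=1 payload=0x7B=123: acc |= 123<<7 -> acc=15751 shift=14
  byte[9]=0x7D cont=0 payload=0x7D=125: acc |= 125<<14 -> acc=2063751 shift=21 [end]
Varint 4: bytes[7:10] = 87 FB 7D -> value 2063751 (3 byte(s))
  byte[10]=0xE9 cont=1 payload=0x69=105: acc |= 105<<0 -> acc=105 shift=7
  byte[11]=0x34 cont=0 payload=0x34=52: acc |= 52<<7 -> acc=6761 shift=14 [end]
Varint 5: bytes[10:12] = E9 34 -> value 6761 (2 byte(s))
  byte[12]=0x86 cont=1 payload=0x06=6: acc |= 6<<0 -> acc=6 shift=7
  byte[13]=0x64 cont=0 payload=0x64=100: acc |= 100<<7 -> acc=12806 shift=14 [end]
Varint 6: bytes[12:14] = 86 64 -> value 12806 (2 byte(s))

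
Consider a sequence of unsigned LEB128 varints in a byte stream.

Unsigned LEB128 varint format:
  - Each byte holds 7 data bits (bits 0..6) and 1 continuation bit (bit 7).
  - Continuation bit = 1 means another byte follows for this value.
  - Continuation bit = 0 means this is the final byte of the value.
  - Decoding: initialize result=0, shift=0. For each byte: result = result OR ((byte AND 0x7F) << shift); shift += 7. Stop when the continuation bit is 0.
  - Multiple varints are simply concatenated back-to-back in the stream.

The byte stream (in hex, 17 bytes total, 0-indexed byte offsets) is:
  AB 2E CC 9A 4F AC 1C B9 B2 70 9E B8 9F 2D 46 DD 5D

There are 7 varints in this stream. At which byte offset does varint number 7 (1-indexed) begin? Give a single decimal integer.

  byte[0]=0xAB cont=1 payload=0x2B=43: acc |= 43<<0 -> acc=43 shift=7
  byte[1]=0x2E cont=0 payload=0x2E=46: acc |= 46<<7 -> acc=5931 shift=14 [end]
Varint 1: bytes[0:2] = AB 2E -> value 5931 (2 byte(s))
  byte[2]=0xCC cont=1 payload=0x4C=76: acc |= 76<<0 -> acc=76 shift=7
  byte[3]=0x9A cont=1 payload=0x1A=26: acc |= 26<<7 -> acc=3404 shift=14
  byte[4]=0x4F cont=0 payload=0x4F=79: acc |= 79<<14 -> acc=1297740 shift=21 [end]
Varint 2: bytes[2:5] = CC 9A 4F -> value 1297740 (3 byte(s))
  byte[5]=0xAC cont=1 payload=0x2C=44: acc |= 44<<0 -> acc=44 shift=7
  byte[6]=0x1C cont=0 payload=0x1C=28: acc |= 28<<7 -> acc=3628 shift=14 [end]
Varint 3: bytes[5:7] = AC 1C -> value 3628 (2 byte(s))
  byte[7]=0xB9 cont=1 payload=0x39=57: acc |= 57<<0 -> acc=57 shift=7
  byte[8]=0xB2 cont=1 payload=0x32=50: acc |= 50<<7 -> acc=6457 shift=14
  byte[9]=0x70 cont=0 payload=0x70=112: acc |= 112<<14 -> acc=1841465 shift=21 [end]
Varint 4: bytes[7:10] = B9 B2 70 -> value 1841465 (3 byte(s))
  byte[10]=0x9E cont=1 payload=0x1E=30: acc |= 30<<0 -> acc=30 shift=7
  byte[11]=0xB8 cont=1 payload=0x38=56: acc |= 56<<7 -> acc=7198 shift=14
  byte[12]=0x9F cont=1 payload=0x1F=31: acc |= 31<<14 -> acc=515102 shift=21
  byte[13]=0x2D cont=0 payload=0x2D=45: acc |= 45<<21 -> acc=94886942 shift=28 [end]
Varint 5: bytes[10:14] = 9E B8 9F 2D -> value 94886942 (4 byte(s))
  byte[14]=0x46 cont=0 payload=0x46=70: acc |= 70<<0 -> acc=70 shift=7 [end]
Varint 6: bytes[14:15] = 46 -> value 70 (1 byte(s))
  byte[15]=0xDD cont=1 payload=0x5D=93: acc |= 93<<0 -> acc=93 shift=7
  byte[16]=0x5D cont=0 payload=0x5D=93: acc |= 93<<7 -> acc=11997 shift=14 [end]
Varint 7: bytes[15:17] = DD 5D -> value 11997 (2 byte(s))

Answer: 15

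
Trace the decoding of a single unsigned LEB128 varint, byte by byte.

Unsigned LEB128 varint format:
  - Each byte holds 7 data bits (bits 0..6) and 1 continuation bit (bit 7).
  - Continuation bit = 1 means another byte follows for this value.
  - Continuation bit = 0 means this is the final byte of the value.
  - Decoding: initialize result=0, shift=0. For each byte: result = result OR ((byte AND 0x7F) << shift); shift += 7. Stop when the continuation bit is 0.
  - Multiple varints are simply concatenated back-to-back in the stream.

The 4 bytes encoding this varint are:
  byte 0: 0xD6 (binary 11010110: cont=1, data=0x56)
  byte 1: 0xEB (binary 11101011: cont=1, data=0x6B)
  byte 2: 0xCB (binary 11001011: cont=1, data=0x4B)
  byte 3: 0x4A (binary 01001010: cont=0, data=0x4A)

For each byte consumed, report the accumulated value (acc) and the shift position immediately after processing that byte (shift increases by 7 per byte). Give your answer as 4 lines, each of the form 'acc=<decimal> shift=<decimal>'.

Answer: acc=86 shift=7
acc=13782 shift=14
acc=1242582 shift=21
acc=156431830 shift=28

Derivation:
byte 0=0xD6: payload=0x56=86, contrib = 86<<0 = 86; acc -> 86, shift -> 7
byte 1=0xEB: payload=0x6B=107, contrib = 107<<7 = 13696; acc -> 13782, shift -> 14
byte 2=0xCB: payload=0x4B=75, contrib = 75<<14 = 1228800; acc -> 1242582, shift -> 21
byte 3=0x4A: payload=0x4A=74, contrib = 74<<21 = 155189248; acc -> 156431830, shift -> 28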